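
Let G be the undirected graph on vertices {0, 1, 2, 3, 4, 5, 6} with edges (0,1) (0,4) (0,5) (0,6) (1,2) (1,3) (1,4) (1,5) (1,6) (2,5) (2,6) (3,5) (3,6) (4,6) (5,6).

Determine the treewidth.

3

A width-3 tree decomposition is:
Bags: B1 = {1, 3, 5, 6}  B2 = {1, 2, 5, 6}  B3 = {0, 1, 5, 6}  B4 = {0, 1, 4, 6}
Tree: B1–B2, B1–B3, B3–B4
Each bag holds 4 vertices, so the decomposition has width 3, which upper-bounds the treewidth. Conversely, {0, 1, 4, 6} is a clique of size 4, and the vertices of any clique must share a bag in every tree decomposition; so some bag has ≥ 4 vertices and tw(G) ≥ 3. Therefore the treewidth is 3.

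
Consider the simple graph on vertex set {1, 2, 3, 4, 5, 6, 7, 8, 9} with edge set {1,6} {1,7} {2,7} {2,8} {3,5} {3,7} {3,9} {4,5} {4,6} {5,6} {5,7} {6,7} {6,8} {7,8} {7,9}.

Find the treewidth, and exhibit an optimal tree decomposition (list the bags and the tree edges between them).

The largest bag has 3 vertices, giving width 2; this decomposition certifies tw(G) ≤ 2. Conversely, {4, 5, 6} is a clique of size 3, and the vertices of any clique must share a bag in every tree decomposition; so some bag has ≥ 3 vertices and tw(G) ≥ 2. Therefore the treewidth is 2.

Treewidth 2.
One such decomposition:
Bags: B1 = {3, 5, 7}  B2 = {5, 6, 7}  B3 = {1, 6, 7}  B4 = {3, 7, 9}  B5 = {4, 5, 6}  B6 = {6, 7, 8}  B7 = {2, 7, 8}
Tree: B1–B2, B2–B3, B1–B4, B2–B5, B3–B6, B6–B7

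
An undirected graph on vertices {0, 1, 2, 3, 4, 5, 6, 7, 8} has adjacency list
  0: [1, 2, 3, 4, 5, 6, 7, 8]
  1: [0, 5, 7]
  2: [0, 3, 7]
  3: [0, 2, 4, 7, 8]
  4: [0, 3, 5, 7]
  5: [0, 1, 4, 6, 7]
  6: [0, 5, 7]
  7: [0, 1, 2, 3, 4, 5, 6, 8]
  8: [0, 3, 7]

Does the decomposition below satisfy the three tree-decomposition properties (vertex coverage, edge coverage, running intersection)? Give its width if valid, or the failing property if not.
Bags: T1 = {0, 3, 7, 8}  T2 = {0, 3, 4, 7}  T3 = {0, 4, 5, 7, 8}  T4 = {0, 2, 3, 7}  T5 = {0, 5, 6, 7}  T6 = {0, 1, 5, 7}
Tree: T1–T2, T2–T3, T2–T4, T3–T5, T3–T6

No — bags containing vertex 8 are not connected in the tree.

A tree decomposition must satisfy three properties: every vertex lies in some bag; for every edge, both endpoints lie together in some bag; and for every vertex, the bags containing it form a connected subtree. Here bags containing vertex 8 are not connected in the tree, so the decomposition is invalid.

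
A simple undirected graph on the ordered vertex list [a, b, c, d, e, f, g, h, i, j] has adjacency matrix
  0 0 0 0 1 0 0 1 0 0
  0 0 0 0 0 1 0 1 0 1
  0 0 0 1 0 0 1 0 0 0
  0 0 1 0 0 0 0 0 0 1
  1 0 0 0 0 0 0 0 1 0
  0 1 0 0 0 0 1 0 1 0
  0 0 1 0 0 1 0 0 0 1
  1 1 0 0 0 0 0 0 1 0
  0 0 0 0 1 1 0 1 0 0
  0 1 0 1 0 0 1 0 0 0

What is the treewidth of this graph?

2

A width-2 tree decomposition is:
Bags: B1 = {a, e, h}  B2 = {e, h, i}  B3 = {b, h, i}  B4 = {b, f, i}  B5 = {b, f, j}  B6 = {f, g, j}  B7 = {d, g, j}  B8 = {c, d, g}
Tree: B1–B2, B2–B3, B3–B4, B4–B5, B5–B6, B6–B7, B7–B8
Each bag holds 3 vertices, so the decomposition has width 2, which upper-bounds the treewidth. The edges a–e–i–h–a form a cycle, so G is not a tree and its treewidth is at least 2. Therefore the treewidth is 2.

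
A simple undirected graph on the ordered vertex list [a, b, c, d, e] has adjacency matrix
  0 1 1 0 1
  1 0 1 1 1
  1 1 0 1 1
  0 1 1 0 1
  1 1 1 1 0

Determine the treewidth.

3

A width-3 tree decomposition is:
Bags: B1 = {a, b, c, e}  B2 = {b, c, d, e}
Tree: B1–B2
Every bag has size at most 4, so the width is 4 − 1 = 3 and tw(G) ≤ 3. For the lower bound, the 4 vertices {b, c, d, e} are pairwise adjacent, and any tree decomposition puts a clique entirely inside one bag — forcing width ≥ 3. The upper and lower bounds meet at 3, so that is the treewidth.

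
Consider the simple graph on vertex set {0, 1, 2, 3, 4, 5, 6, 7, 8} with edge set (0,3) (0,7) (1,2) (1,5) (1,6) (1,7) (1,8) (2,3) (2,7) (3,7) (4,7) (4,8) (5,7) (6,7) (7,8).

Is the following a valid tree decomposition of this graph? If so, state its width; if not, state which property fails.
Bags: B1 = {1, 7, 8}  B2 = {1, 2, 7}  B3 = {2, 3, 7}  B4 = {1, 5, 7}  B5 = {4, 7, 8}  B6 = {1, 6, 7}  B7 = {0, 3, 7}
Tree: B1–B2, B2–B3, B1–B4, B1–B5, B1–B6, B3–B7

Yes; width 2.

Checking the three conditions: (i) the bags cover all of {0, 1, 2, 3, 4, 5, 6, 7, 8}; (ii) for each edge, some bag contains both endpoints; (iii) the bags containing any fixed vertex form a subtree. All hold, so the decomposition is valid with width 3 − 1 = 2.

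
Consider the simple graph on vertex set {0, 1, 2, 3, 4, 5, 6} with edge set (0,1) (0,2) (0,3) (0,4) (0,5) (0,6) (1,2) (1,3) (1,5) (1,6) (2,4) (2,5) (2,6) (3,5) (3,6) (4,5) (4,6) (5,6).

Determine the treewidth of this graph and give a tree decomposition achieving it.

Treewidth 4.
One such decomposition:
Bags: B1 = {0, 2, 4, 5, 6}  B2 = {0, 1, 2, 5, 6}  B3 = {0, 1, 3, 5, 6}
Tree: B1–B2, B2–B3

The largest bag has 5 vertices, giving width 4; this decomposition certifies tw(G) ≤ 4. For the lower bound, the 5 vertices {0, 1, 2, 5, 6} are pairwise adjacent, and any tree decomposition puts a clique entirely inside one bag — forcing width ≥ 4. Therefore the treewidth is 4.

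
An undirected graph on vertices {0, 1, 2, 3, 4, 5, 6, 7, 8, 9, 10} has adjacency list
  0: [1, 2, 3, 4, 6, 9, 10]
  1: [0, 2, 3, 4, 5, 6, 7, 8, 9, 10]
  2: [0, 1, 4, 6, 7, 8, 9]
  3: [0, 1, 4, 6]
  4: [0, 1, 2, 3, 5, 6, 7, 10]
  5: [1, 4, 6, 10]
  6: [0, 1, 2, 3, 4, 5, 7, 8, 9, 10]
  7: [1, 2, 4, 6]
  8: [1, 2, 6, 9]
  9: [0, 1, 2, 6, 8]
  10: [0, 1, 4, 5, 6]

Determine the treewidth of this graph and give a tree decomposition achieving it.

Treewidth 4.
Bags: B1 = {0, 1, 3, 4, 6}  B2 = {0, 1, 2, 4, 6}  B3 = {0, 1, 4, 6, 10}  B4 = {1, 2, 4, 6, 7}  B5 = {0, 1, 2, 6, 9}  B6 = {1, 4, 5, 6, 10}  B7 = {1, 2, 6, 8, 9}
Tree: B1–B2, B2–B3, B2–B4, B2–B5, B3–B6, B5–B7

Each bag holds 5 vertices, so the decomposition has width 4, which upper-bounds the treewidth. For the lower bound, the 5 vertices {1, 2, 6, 8, 9} are pairwise adjacent, and any tree decomposition puts a clique entirely inside one bag — forcing width ≥ 4. Combining the bounds, tw(G) = 4.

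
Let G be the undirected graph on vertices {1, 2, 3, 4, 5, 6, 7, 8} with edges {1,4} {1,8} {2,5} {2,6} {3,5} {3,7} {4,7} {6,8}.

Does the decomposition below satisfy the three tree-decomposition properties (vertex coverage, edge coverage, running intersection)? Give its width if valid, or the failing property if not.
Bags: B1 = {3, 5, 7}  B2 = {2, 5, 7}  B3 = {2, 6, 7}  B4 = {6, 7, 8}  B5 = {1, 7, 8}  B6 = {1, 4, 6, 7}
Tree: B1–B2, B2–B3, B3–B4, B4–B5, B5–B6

A tree decomposition must satisfy three properties: every vertex lies in some bag; for every edge, both endpoints lie together in some bag; and for every vertex, the bags containing it form a connected subtree. Here bags containing vertex 6 are not connected in the tree, so the decomposition is invalid.

No — bags containing vertex 6 are not connected in the tree.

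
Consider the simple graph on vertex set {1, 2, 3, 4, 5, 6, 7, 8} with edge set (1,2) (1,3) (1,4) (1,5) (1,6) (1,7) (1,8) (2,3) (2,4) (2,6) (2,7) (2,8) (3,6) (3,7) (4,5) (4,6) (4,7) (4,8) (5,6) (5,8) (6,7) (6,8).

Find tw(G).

A width-4 tree decomposition is:
Bags: B1 = {1, 4, 5, 6, 8}  B2 = {1, 2, 4, 6, 8}  B3 = {1, 2, 4, 6, 7}  B4 = {1, 2, 3, 6, 7}
Tree: B1–B2, B2–B3, B3–B4
The largest bag has 5 vertices, giving width 4; this decomposition certifies tw(G) ≤ 4. For the lower bound, the 5 vertices {1, 2, 3, 6, 7} are pairwise adjacent, and any tree decomposition puts a clique entirely inside one bag — forcing width ≥ 4. Combining the bounds, tw(G) = 4.

4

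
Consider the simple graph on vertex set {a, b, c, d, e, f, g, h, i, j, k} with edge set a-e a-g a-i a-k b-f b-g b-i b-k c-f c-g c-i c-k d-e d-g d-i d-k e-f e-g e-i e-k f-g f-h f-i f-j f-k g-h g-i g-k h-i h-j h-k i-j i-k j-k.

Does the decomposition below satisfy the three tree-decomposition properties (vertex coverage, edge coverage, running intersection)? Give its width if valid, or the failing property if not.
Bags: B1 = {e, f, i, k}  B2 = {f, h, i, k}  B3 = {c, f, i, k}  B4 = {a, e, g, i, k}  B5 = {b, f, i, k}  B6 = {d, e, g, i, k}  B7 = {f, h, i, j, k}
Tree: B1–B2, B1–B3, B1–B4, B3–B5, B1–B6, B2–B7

No — edge (g,f) lies in no bag.

A tree decomposition must satisfy three properties: every vertex lies in some bag; for every edge, both endpoints lie together in some bag; and for every vertex, the bags containing it form a connected subtree. Here edge (g,f) lies in no bag, so the decomposition is invalid.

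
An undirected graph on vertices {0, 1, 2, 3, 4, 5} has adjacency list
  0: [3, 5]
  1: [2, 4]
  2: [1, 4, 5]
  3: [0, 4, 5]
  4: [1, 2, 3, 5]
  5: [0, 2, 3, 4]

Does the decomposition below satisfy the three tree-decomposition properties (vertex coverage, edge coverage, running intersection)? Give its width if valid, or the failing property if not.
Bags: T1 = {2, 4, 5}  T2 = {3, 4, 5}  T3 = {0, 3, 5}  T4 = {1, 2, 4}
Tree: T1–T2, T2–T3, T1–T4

Every vertex of G appears in some bag (union = {0, 1, 2, 3, 4, 5}); every edge is covered by a bag; and for each vertex v the set of bags containing v is connected in the bag tree. The decomposition is therefore valid. The largest bag has 3 vertices, so the width is 2.

Yes; width 2.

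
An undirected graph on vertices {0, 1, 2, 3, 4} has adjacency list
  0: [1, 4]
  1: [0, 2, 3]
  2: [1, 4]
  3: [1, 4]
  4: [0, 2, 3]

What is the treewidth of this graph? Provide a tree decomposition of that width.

Every bag has size at most 3, so the width is 3 − 1 = 2 and tw(G) ≤ 2. Since 2–4–0–1–2 is a cycle in G, G is not acyclic. Forests are exactly the graphs of treewidth ≤ 1, so tw(G) ≥ 2. Therefore the treewidth is 2.

Treewidth 2.
One such decomposition:
Bags: B1 = {1, 2, 4}  B2 = {0, 1, 4}  B3 = {1, 3, 4}
Tree: B1–B2, B2–B3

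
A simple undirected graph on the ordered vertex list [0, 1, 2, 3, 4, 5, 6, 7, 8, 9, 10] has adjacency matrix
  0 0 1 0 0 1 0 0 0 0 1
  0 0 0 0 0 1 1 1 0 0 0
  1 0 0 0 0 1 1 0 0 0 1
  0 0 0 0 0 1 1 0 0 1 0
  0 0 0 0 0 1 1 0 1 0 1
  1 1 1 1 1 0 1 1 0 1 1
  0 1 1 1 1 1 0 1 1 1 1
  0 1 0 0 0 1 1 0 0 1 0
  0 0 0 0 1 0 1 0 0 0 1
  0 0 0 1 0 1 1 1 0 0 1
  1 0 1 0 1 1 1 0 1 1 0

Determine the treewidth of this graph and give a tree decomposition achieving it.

Every bag has size at most 4, so the width is 4 − 1 = 3 and tw(G) ≤ 3. Conversely, {4, 6, 8, 10} is a clique of size 4, and the vertices of any clique must share a bag in every tree decomposition; so some bag has ≥ 4 vertices and tw(G) ≥ 3. Therefore the treewidth is 3.

Treewidth 3.
Bags: B1 = {2, 5, 6, 10}  B2 = {5, 6, 9, 10}  B3 = {4, 5, 6, 10}  B4 = {5, 6, 7, 9}  B5 = {1, 5, 6, 7}  B6 = {0, 2, 5, 10}  B7 = {3, 5, 6, 9}  B8 = {4, 6, 8, 10}
Tree: B1–B2, B1–B3, B2–B4, B4–B5, B1–B6, B2–B7, B3–B8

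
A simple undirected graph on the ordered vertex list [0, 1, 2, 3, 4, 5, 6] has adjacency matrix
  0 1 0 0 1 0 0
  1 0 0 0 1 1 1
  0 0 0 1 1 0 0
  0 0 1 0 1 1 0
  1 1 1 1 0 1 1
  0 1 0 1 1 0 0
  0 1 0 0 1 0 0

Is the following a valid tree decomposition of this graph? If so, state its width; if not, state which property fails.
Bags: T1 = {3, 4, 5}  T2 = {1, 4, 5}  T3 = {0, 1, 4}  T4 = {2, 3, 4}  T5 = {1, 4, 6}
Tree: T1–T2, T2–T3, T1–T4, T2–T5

Yes; width 2.

Vertex coverage: the bags together contain {0, 1, 2, 3, 4, 5, 6}, the full vertex set. Edge coverage: each edge of G has both endpoints in at least one bag. Running intersection: for every vertex, the bags containing it form a connected subtree. All three properties hold, so this is a valid tree decomposition of width max|bag| − 1 = 2, and hence tw(G) ≤ 2.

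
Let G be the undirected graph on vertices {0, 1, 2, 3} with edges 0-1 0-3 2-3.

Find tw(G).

A width-1 tree decomposition is:
Bags: B1 = {0, 3}  B2 = {0, 1}  B3 = {2, 3}
Tree: B1–B2, B1–B3
Each bag holds 2 vertices, so the decomposition has width 1, which upper-bounds the treewidth. Since G has at least one edge (e.g. 3–0), it is not an edgeless graph, so tw(G) ≥ 1. Therefore the treewidth is 1.

1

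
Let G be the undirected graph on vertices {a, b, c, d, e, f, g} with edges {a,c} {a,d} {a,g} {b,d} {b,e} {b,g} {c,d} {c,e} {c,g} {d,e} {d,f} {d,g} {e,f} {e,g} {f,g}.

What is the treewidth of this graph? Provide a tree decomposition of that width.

Treewidth 3.
One optimal decomposition is:
Bags: B1 = {d, e, f, g}  B2 = {c, d, e, g}  B3 = {a, c, d, g}  B4 = {b, d, e, g}
Tree: B1–B2, B2–B3, B2–B4

The largest bag has 4 vertices, giving width 3; this decomposition certifies tw(G) ≤ 3. Conversely, {c, d, e, g} is a clique of size 4, and the vertices of any clique must share a bag in every tree decomposition; so some bag has ≥ 4 vertices and tw(G) ≥ 3. Hence tw(G) = 3 exactly.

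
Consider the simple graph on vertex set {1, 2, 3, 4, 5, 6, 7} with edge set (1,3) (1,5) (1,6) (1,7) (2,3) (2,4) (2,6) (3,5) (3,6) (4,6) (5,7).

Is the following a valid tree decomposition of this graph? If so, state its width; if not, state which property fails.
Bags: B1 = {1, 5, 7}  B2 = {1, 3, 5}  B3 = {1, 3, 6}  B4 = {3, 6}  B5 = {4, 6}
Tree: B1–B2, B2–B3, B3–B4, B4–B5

A tree decomposition must satisfy three properties: every vertex lies in some bag; for every edge, both endpoints lie together in some bag; and for every vertex, the bags containing it form a connected subtree. Here vertex 2 appears in no bag, so the decomposition is invalid.

No — vertex 2 appears in no bag.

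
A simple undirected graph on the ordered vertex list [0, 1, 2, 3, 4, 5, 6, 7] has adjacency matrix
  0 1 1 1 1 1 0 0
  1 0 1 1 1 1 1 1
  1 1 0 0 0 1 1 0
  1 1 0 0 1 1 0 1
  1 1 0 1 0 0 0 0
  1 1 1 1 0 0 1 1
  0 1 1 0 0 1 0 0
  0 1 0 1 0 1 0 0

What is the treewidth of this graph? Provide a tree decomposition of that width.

Every bag has size at most 4, so the width is 4 − 1 = 3 and tw(G) ≤ 3. Conversely, {0, 1, 3, 4} is a clique of size 4, and the vertices of any clique must share a bag in every tree decomposition; so some bag has ≥ 4 vertices and tw(G) ≥ 3. The upper and lower bounds meet at 3, so that is the treewidth.

Treewidth 3.
Bags: B1 = {0, 1, 2, 5}  B2 = {0, 1, 3, 5}  B3 = {0, 1, 3, 4}  B4 = {1, 2, 5, 6}  B5 = {1, 3, 5, 7}
Tree: B1–B2, B2–B3, B1–B4, B2–B5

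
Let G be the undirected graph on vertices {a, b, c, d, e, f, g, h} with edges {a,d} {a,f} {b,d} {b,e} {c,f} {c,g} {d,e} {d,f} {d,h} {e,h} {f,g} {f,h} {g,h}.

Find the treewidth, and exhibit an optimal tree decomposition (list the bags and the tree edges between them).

Treewidth 2.
One such decomposition:
Bags: B1 = {d, f, h}  B2 = {a, d, f}  B3 = {d, e, h}  B4 = {b, d, e}  B5 = {f, g, h}  B6 = {c, f, g}
Tree: B1–B2, B1–B3, B3–B4, B1–B5, B5–B6

The largest bag has 3 vertices, giving width 2; this decomposition certifies tw(G) ≤ 2. For the lower bound, the 3 vertices {d, e, h} are pairwise adjacent, and any tree decomposition puts a clique entirely inside one bag — forcing width ≥ 2. Therefore the treewidth is 2.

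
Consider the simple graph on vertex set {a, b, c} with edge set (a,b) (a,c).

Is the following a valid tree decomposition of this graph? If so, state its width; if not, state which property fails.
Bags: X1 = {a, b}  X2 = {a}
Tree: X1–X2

A tree decomposition must satisfy three properties: every vertex lies in some bag; for every edge, both endpoints lie together in some bag; and for every vertex, the bags containing it form a connected subtree. Here vertex c appears in no bag, so the decomposition is invalid.

No — vertex c appears in no bag.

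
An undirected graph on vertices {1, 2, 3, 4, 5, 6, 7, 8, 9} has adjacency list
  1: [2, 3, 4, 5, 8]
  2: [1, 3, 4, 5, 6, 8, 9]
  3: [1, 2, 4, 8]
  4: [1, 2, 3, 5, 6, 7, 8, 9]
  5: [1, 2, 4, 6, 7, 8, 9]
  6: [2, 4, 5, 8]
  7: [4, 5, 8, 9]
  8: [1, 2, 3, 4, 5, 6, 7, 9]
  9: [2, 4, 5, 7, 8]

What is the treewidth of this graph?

4

A width-4 tree decomposition is:
Bags: B1 = {1, 2, 3, 4, 8}  B2 = {1, 2, 4, 5, 8}  B3 = {2, 4, 5, 8, 9}  B4 = {2, 4, 5, 6, 8}  B5 = {4, 5, 7, 8, 9}
Tree: B1–B2, B2–B3, B2–B4, B3–B5
Every bag has size at most 5, so the width is 5 − 1 = 4 and tw(G) ≤ 4. Conversely, {1, 2, 3, 4, 8} is a clique of size 5, and the vertices of any clique must share a bag in every tree decomposition; so some bag has ≥ 5 vertices and tw(G) ≥ 4. Hence tw(G) = 4 exactly.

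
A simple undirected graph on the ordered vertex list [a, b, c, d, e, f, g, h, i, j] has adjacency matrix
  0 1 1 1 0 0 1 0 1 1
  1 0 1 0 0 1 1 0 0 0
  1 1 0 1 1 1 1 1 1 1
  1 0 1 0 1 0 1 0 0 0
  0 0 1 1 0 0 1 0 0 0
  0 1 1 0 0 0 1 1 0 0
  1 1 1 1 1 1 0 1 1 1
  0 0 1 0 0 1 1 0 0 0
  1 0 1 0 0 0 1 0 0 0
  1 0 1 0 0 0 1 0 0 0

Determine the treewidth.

3

A width-3 tree decomposition is:
Bags: B1 = {a, c, g, j}  B2 = {a, b, c, g}  B3 = {a, c, d, g}  B4 = {a, c, g, i}  B5 = {b, c, f, g}  B6 = {c, f, g, h}  B7 = {c, d, e, g}
Tree: B1–B2, B2–B3, B2–B4, B2–B5, B5–B6, B3–B7
Each bag holds 4 vertices, so the decomposition has width 3, which upper-bounds the treewidth. Conversely, {a, c, d, g} is a clique of size 4, and the vertices of any clique must share a bag in every tree decomposition; so some bag has ≥ 4 vertices and tw(G) ≥ 3. Hence tw(G) = 3 exactly.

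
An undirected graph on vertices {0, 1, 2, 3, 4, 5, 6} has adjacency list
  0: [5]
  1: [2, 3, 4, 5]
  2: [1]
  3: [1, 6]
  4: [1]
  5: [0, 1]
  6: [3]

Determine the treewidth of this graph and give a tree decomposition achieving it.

Each bag holds 2 vertices, so the decomposition has width 1, which upper-bounds the treewidth. Any graph with an edge has treewidth ≥ 1, and G has the edge 1–3. Combining the bounds, tw(G) = 1.

Treewidth 1.
One such decomposition:
Bags: B1 = {1, 3}  B2 = {1, 5}  B3 = {0, 5}  B4 = {1, 4}  B5 = {1, 2}  B6 = {3, 6}
Tree: B1–B2, B2–B3, B2–B4, B2–B5, B1–B6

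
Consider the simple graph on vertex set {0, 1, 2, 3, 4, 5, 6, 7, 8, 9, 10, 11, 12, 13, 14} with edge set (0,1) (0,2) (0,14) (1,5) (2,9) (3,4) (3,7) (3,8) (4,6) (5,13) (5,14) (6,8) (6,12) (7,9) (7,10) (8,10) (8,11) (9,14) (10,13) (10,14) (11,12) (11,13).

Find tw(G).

3

A width-3 tree decomposition is:
Bags: B1 = {4, 6, 11, 12}  B2 = {4, 6, 8, 11}  B3 = {3, 4, 8, 11}  B4 = {3, 8, 11, 13}  B5 = {3, 8, 10, 13}  B6 = {3, 7, 10, 13}  B7 = {5, 7, 10, 13}  B8 = {5, 7, 10, 14}  B9 = {5, 7, 9, 14}  B10 = {1, 5, 9, 14}  B11 = {0, 1, 9, 14}  B12 = {0, 1, 2, 9}
Tree: B1–B2, B2–B3, B3–B4, B4–B5, B5–B6, B6–B7, B7–B8, B8–B9, B9–B10, B10–B11, B11–B12
Every bag has size at most 4, so the width is 4 − 1 = 3 and tw(G) ≤ 3. For the lower bound: the 4 vertex sets {4,6,12}, {11}, {8}, {3,7,10,13} are disjoint, each induces a connected subgraph, and every pair is joined by at least one edge of G. Contracting each set to a single vertex therefore yields K_{4} as a minor, and since treewidth is minor-monotone, tw(G) ≥ tw(K_{4}) = 3. Combining the bounds, tw(G) = 3.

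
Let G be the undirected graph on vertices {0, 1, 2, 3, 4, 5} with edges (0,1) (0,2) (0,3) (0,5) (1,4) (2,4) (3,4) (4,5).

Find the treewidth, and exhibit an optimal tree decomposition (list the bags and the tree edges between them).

The largest bag has 3 vertices, giving width 2; this decomposition certifies tw(G) ≤ 2. The edges 3–0–1–4–3 form a cycle, so G is not a tree and its treewidth is at least 2. Hence tw(G) = 2 exactly.

Treewidth 2.
One optimal decomposition is:
Bags: B1 = {0, 3, 4}  B2 = {0, 1, 4}  B3 = {0, 2, 4}  B4 = {0, 4, 5}
Tree: B1–B2, B2–B3, B3–B4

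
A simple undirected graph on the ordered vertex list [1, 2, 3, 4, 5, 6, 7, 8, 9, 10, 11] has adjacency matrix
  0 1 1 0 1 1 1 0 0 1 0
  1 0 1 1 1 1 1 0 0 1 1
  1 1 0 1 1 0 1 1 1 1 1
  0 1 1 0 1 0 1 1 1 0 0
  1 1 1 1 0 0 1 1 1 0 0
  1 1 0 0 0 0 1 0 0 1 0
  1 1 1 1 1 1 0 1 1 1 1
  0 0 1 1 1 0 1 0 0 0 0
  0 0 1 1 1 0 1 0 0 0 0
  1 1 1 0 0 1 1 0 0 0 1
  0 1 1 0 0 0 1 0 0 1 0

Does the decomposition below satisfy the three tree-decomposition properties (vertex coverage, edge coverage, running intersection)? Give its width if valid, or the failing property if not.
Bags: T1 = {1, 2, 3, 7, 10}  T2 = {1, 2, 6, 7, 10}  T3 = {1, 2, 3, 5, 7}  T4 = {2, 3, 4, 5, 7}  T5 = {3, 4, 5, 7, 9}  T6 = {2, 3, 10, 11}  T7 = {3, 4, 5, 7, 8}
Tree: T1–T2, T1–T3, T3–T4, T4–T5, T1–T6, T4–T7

No — edge (7,11) lies in no bag.

A tree decomposition must satisfy three properties: every vertex lies in some bag; for every edge, both endpoints lie together in some bag; and for every vertex, the bags containing it form a connected subtree. Here edge (7,11) lies in no bag, so the decomposition is invalid.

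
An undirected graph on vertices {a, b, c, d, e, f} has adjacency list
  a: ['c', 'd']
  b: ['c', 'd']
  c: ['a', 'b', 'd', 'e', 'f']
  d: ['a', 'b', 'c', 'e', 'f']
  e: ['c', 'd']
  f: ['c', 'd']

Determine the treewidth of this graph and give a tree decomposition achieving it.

Each bag holds 3 vertices, so the decomposition has width 2, which upper-bounds the treewidth. Conversely, {c, d, e} is a clique of size 3, and the vertices of any clique must share a bag in every tree decomposition; so some bag has ≥ 3 vertices and tw(G) ≥ 2. Therefore the treewidth is 2.

Treewidth 2.
One optimal decomposition is:
Bags: B1 = {b, c, d}  B2 = {a, c, d}  B3 = {c, d, e}  B4 = {c, d, f}
Tree: B1–B2, B1–B3, B1–B4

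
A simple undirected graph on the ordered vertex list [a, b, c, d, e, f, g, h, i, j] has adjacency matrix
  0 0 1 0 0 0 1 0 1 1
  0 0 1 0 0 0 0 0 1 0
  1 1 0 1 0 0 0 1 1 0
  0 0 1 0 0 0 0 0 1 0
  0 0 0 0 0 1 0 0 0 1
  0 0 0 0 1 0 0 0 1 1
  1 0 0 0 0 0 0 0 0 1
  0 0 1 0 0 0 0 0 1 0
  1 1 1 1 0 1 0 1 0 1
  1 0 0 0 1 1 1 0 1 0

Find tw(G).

A width-2 tree decomposition is:
Bags: B1 = {a, g, j}  B2 = {a, i, j}  B3 = {f, i, j}  B4 = {e, f, j}  B5 = {a, c, i}  B6 = {c, h, i}  B7 = {c, d, i}  B8 = {b, c, i}
Tree: B1–B2, B2–B3, B3–B4, B2–B5, B5–B6, B5–B7, B7–B8
Each bag holds 3 vertices, so the decomposition has width 2, which upper-bounds the treewidth. Conversely, {a, g, j} is a clique of size 3, and the vertices of any clique must share a bag in every tree decomposition; so some bag has ≥ 3 vertices and tw(G) ≥ 2. Therefore the treewidth is 2.

2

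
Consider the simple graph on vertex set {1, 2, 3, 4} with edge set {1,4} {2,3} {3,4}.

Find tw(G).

1

A width-1 tree decomposition is:
Bags: B1 = {1, 4}  B2 = {3, 4}  B3 = {2, 3}
Tree: B1–B2, B2–B3
The largest bag has 2 vertices, giving width 1; this decomposition certifies tw(G) ≤ 1. Since G has at least one edge (e.g. 1–4), it is not an edgeless graph, so tw(G) ≥ 1. The upper and lower bounds meet at 1, so that is the treewidth.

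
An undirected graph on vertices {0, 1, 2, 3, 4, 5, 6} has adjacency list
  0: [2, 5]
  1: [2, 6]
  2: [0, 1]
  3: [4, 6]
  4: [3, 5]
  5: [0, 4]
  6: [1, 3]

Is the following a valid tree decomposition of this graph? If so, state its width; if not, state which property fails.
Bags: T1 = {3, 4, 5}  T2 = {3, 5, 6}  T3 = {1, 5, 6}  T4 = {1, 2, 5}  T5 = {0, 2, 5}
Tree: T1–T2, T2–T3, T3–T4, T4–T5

Yes; width 2.

Vertex coverage: the bags together contain {0, 1, 2, 3, 4, 5, 6}, the full vertex set. Edge coverage: each edge of G has both endpoints in at least one bag. Running intersection: for every vertex, the bags containing it form a connected subtree. All three properties hold, so this is a valid tree decomposition of width max|bag| − 1 = 2, and hence tw(G) ≤ 2.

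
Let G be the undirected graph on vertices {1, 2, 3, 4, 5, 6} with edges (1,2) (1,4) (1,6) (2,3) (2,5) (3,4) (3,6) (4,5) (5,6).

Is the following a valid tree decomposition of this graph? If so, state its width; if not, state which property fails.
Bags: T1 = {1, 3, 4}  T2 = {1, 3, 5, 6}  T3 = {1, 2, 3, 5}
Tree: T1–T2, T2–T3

A tree decomposition must satisfy three properties: every vertex lies in some bag; for every edge, both endpoints lie together in some bag; and for every vertex, the bags containing it form a connected subtree. Here edge (5,4) lies in no bag, so the decomposition is invalid.

No — edge (5,4) lies in no bag.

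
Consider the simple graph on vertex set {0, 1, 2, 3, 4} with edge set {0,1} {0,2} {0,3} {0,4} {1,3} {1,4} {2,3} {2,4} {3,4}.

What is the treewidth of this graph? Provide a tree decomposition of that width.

Each bag holds 4 vertices, so the decomposition has width 3, which upper-bounds the treewidth. On the other hand G contains the 4-clique {0, 1, 3, 4}. A clique must lie in a single bag of any decomposition, so no decomposition can have width below 3. Combining the bounds, tw(G) = 3.

Treewidth 3.
One optimal decomposition is:
Bags: B1 = {0, 2, 3, 4}  B2 = {0, 1, 3, 4}
Tree: B1–B2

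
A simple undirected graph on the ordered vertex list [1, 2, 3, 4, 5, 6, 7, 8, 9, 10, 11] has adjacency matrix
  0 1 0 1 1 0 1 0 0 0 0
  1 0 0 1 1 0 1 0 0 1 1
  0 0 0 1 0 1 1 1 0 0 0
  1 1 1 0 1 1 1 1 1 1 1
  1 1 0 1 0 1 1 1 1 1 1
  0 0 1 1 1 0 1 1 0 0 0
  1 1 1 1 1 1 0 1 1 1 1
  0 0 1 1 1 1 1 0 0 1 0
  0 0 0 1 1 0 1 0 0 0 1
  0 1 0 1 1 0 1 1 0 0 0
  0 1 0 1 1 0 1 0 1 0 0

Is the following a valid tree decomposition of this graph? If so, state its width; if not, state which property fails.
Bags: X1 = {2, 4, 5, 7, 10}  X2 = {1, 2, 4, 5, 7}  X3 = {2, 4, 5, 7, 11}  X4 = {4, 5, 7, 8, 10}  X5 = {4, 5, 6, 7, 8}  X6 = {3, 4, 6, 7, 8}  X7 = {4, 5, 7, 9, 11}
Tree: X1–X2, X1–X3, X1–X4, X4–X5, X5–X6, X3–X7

Yes; width 4.

Vertex coverage: the bags together contain {1, 2, 3, 4, 5, 6, 7, 8, 9, 10, 11}, the full vertex set. Edge coverage: each edge of G has both endpoints in at least one bag. Running intersection: for every vertex, the bags containing it form a connected subtree. All three properties hold, so this is a valid tree decomposition of width max|bag| − 1 = 4, and hence tw(G) ≤ 4.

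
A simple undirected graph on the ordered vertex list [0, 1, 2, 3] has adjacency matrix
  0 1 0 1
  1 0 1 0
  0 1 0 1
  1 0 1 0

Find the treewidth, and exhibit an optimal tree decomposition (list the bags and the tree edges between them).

Every bag has size at most 3, so the width is 3 − 1 = 2 and tw(G) ≤ 2. The edges 3–0–1–2–3 form a cycle, so G is not a tree and its treewidth is at least 2. The upper and lower bounds meet at 2, so that is the treewidth.

Treewidth 2.
One such decomposition:
Bags: B1 = {0, 1, 3}  B2 = {1, 2, 3}
Tree: B1–B2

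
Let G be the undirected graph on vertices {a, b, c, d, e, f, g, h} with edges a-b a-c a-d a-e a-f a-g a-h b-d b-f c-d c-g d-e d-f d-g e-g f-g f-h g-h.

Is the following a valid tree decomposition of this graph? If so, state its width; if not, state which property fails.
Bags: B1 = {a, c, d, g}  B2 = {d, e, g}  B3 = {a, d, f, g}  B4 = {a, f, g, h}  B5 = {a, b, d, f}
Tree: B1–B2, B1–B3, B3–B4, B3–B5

No — edge (a,e) lies in no bag.

A tree decomposition must satisfy three properties: every vertex lies in some bag; for every edge, both endpoints lie together in some bag; and for every vertex, the bags containing it form a connected subtree. Here edge (a,e) lies in no bag, so the decomposition is invalid.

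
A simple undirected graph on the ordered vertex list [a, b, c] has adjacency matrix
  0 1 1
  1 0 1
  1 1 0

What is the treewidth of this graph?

2

A width-2 tree decomposition is:
Bags: B1 = {a, b, c}
Tree: (single bag)
With just one bag of size 3, the width is 3 − 1 = 2, so tw(G) ≤ 2. On the other hand G contains the 3-clique {a, b, c}. A clique must lie in a single bag of any decomposition, so no decomposition can have width below 2. The upper and lower bounds meet at 2, so that is the treewidth.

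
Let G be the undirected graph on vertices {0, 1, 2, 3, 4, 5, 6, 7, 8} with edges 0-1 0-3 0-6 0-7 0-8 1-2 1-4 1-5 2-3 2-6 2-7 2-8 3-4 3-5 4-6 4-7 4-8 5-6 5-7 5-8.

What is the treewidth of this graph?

4

A width-4 tree decomposition is:
Bags: B1 = {0, 2, 4, 5, 7}  B2 = {0, 2, 3, 4, 5}  B3 = {0, 1, 2, 4, 5}  B4 = {0, 2, 4, 5, 8}  B5 = {0, 2, 4, 5, 6}
Tree: B1–B2, B2–B3, B3–B4, B4–B5
Each bag holds 5 vertices, so the decomposition has width 4, which upper-bounds the treewidth. For the lower bound: the 5 vertex sets {2,7}, {3,4}, {0,1}, {5}, {8} are disjoint, each induces a connected subgraph, and every pair is joined by at least one edge of G. Contracting each set to a single vertex therefore yields K_{5} as a minor, and since treewidth is minor-monotone, tw(G) ≥ tw(K_{5}) = 4. Hence tw(G) = 4 exactly.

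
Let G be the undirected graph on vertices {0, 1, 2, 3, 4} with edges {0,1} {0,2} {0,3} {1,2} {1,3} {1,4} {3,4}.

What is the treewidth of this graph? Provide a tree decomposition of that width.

Treewidth 2.
One optimal decomposition is:
Bags: B1 = {1, 3, 4}  B2 = {0, 1, 3}  B3 = {0, 1, 2}
Tree: B1–B2, B2–B3

Every bag has size at most 3, so the width is 3 − 1 = 2 and tw(G) ≤ 2. Conversely, {0, 1, 2} is a clique of size 3, and the vertices of any clique must share a bag in every tree decomposition; so some bag has ≥ 3 vertices and tw(G) ≥ 2. The upper and lower bounds meet at 2, so that is the treewidth.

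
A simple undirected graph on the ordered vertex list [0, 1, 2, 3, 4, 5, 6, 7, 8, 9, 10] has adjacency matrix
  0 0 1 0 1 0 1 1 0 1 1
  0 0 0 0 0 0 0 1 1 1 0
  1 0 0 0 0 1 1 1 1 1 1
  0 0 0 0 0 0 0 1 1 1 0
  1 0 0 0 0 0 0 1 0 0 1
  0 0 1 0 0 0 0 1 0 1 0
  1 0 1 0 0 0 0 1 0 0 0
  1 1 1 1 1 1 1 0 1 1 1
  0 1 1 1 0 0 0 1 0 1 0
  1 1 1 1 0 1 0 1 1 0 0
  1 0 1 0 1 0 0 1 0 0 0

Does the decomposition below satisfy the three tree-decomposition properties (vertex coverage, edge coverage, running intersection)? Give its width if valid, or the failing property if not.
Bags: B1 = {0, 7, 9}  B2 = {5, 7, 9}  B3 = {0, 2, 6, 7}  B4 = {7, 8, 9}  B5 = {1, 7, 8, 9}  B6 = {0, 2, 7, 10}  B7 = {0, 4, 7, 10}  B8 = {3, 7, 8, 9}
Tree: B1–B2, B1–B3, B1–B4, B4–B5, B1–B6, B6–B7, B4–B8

A tree decomposition must satisfy three properties: every vertex lies in some bag; for every edge, both endpoints lie together in some bag; and for every vertex, the bags containing it form a connected subtree. Here edge (2,9) lies in no bag, so the decomposition is invalid.

No — edge (2,9) lies in no bag.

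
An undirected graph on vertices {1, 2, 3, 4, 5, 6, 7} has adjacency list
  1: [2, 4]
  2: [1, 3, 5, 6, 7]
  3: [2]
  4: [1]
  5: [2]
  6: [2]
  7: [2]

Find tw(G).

1

A width-1 tree decomposition is:
Bags: B1 = {1, 2}  B2 = {2, 7}  B3 = {2, 6}  B4 = {2, 3}  B5 = {2, 5}  B6 = {1, 4}
Tree: B1–B2, B1–B3, B2–B4, B3–B5, B1–B6
Each bag holds 2 vertices, so the decomposition has width 1, which upper-bounds the treewidth. Since G has at least one edge (e.g. 2–1), it is not an edgeless graph, so tw(G) ≥ 1. Therefore the treewidth is 1.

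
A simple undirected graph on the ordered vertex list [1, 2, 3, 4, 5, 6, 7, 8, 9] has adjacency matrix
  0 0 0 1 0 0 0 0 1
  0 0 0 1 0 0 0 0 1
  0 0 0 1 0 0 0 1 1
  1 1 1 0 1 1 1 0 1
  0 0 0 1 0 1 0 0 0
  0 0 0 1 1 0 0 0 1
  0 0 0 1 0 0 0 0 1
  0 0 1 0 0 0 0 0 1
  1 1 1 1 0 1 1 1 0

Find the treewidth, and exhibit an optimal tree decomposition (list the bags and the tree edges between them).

Every bag has size at most 3, so the width is 3 − 1 = 2 and tw(G) ≤ 2. Conversely, {3, 8, 9} is a clique of size 3, and the vertices of any clique must share a bag in every tree decomposition; so some bag has ≥ 3 vertices and tw(G) ≥ 2. The upper and lower bounds meet at 2, so that is the treewidth.

Treewidth 2.
One such decomposition:
Bags: B1 = {4, 6, 9}  B2 = {4, 5, 6}  B3 = {4, 7, 9}  B4 = {2, 4, 9}  B5 = {3, 4, 9}  B6 = {3, 8, 9}  B7 = {1, 4, 9}
Tree: B1–B2, B1–B3, B3–B4, B1–B5, B5–B6, B4–B7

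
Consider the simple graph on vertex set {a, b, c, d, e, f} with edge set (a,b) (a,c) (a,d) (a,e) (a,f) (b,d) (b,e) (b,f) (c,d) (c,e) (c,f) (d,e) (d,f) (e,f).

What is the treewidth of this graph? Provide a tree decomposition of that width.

Every bag has size at most 5, so the width is 5 − 1 = 4 and tw(G) ≤ 4. On the other hand G contains the 5-clique {a, c, d, e, f}. A clique must lie in a single bag of any decomposition, so no decomposition can have width below 4. The upper and lower bounds meet at 4, so that is the treewidth.

Treewidth 4.
Bags: B1 = {a, c, d, e, f}  B2 = {a, b, d, e, f}
Tree: B1–B2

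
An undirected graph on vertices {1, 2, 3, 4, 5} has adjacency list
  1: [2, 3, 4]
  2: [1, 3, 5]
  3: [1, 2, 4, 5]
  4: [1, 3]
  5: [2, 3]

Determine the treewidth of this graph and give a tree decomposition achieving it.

Treewidth 2.
Bags: B1 = {2, 3, 5}  B2 = {1, 2, 3}  B3 = {1, 3, 4}
Tree: B1–B2, B2–B3

Each bag holds 3 vertices, so the decomposition has width 2, which upper-bounds the treewidth. For the lower bound, the 3 vertices {1, 2, 3} are pairwise adjacent, and any tree decomposition puts a clique entirely inside one bag — forcing width ≥ 2. Hence tw(G) = 2 exactly.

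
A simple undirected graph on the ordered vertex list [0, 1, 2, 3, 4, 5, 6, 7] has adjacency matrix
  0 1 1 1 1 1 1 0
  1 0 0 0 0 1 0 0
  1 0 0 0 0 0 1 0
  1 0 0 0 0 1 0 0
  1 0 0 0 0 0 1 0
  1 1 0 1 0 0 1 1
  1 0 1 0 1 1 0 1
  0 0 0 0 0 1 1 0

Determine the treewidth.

A width-2 tree decomposition is:
Bags: B1 = {5, 6, 7}  B2 = {0, 5, 6}  B3 = {0, 2, 6}  B4 = {0, 4, 6}  B5 = {0, 1, 5}  B6 = {0, 3, 5}
Tree: B1–B2, B2–B3, B3–B4, B2–B5, B2–B6
Each bag holds 3 vertices, so the decomposition has width 2, which upper-bounds the treewidth. Conversely, {0, 2, 6} is a clique of size 3, and the vertices of any clique must share a bag in every tree decomposition; so some bag has ≥ 3 vertices and tw(G) ≥ 2. The upper and lower bounds meet at 2, so that is the treewidth.

2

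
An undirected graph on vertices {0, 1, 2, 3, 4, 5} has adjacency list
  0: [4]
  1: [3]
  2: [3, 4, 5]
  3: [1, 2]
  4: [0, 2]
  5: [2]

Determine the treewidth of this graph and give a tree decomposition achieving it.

Each bag holds 2 vertices, so the decomposition has width 1, which upper-bounds the treewidth. G has an edge, so its treewidth is at least 1. Hence tw(G) = 1 exactly.

Treewidth 1.
One such decomposition:
Bags: B1 = {2, 3}  B2 = {2, 4}  B3 = {2, 5}  B4 = {1, 3}  B5 = {0, 4}
Tree: B1–B2, B1–B3, B1–B4, B2–B5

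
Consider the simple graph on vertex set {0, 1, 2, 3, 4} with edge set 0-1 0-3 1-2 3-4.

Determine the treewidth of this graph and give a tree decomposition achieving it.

Treewidth 1.
Bags: B1 = {1, 2}  B2 = {0, 1}  B3 = {0, 3}  B4 = {3, 4}
Tree: B1–B2, B2–B3, B3–B4

The largest bag has 2 vertices, giving width 1; this decomposition certifies tw(G) ≤ 1. Since G has at least one edge (e.g. 2–1), it is not an edgeless graph, so tw(G) ≥ 1. Hence tw(G) = 1 exactly.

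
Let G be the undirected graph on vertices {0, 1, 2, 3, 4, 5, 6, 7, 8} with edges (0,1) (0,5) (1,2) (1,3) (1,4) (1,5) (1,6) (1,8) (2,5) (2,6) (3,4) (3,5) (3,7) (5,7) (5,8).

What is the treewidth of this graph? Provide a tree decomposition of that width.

Treewidth 2.
One optimal decomposition is:
Bags: B1 = {1, 2, 5}  B2 = {0, 1, 5}  B3 = {1, 2, 6}  B4 = {1, 3, 5}  B5 = {1, 5, 8}  B6 = {1, 3, 4}  B7 = {3, 5, 7}
Tree: B1–B2, B1–B3, B2–B4, B4–B5, B4–B6, B4–B7

Each bag holds 3 vertices, so the decomposition has width 2, which upper-bounds the treewidth. Conversely, {1, 3, 4} is a clique of size 3, and the vertices of any clique must share a bag in every tree decomposition; so some bag has ≥ 3 vertices and tw(G) ≥ 2. Combining the bounds, tw(G) = 2.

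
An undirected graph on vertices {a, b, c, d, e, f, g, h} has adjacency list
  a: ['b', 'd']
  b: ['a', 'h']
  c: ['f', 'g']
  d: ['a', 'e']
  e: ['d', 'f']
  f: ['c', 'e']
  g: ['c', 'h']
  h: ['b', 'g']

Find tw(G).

A width-2 tree decomposition is:
Bags: B1 = {c, f, g}  B2 = {f, g, h}  B3 = {b, f, h}  B4 = {a, b, f}  B5 = {a, d, f}  B6 = {d, e, f}
Tree: B1–B2, B2–B3, B3–B4, B4–B5, B5–B6
The largest bag has 3 vertices, giving width 2; this decomposition certifies tw(G) ≤ 2. The edges f–c–g–h–b–a–d–e–f form a cycle, so G is not a tree and its treewidth is at least 2. Combining the bounds, tw(G) = 2.

2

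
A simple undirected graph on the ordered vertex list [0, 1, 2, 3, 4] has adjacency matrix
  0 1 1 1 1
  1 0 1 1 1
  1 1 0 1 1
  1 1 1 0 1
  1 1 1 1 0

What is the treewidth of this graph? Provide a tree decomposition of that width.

Treewidth 4.
Bags: B1 = {0, 1, 2, 3, 4}
Tree: (single bag)

A single bag containing all 5 vertices is trivially a valid decomposition of width 4. For the lower bound, the 5 vertices {0, 1, 2, 3, 4} are pairwise adjacent, and any tree decomposition puts a clique entirely inside one bag — forcing width ≥ 4. The upper and lower bounds meet at 4, so that is the treewidth.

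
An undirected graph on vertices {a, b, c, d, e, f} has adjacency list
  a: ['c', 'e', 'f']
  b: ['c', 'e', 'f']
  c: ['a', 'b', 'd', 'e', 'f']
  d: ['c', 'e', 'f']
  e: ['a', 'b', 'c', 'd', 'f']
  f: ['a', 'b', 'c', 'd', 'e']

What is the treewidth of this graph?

A width-3 tree decomposition is:
Bags: B1 = {a, c, e, f}  B2 = {c, d, e, f}  B3 = {b, c, e, f}
Tree: B1–B2, B1–B3
Every bag has size at most 4, so the width is 4 − 1 = 3 and tw(G) ≤ 3. Conversely, {c, d, e, f} is a clique of size 4, and the vertices of any clique must share a bag in every tree decomposition; so some bag has ≥ 4 vertices and tw(G) ≥ 3. Combining the bounds, tw(G) = 3.

3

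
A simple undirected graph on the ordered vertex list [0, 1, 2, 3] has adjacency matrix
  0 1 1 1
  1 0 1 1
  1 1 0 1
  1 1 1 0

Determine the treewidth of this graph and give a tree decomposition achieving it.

A single bag containing all 4 vertices is trivially a valid decomposition of width 3. On the other hand G contains the 4-clique {0, 1, 2, 3}. A clique must lie in a single bag of any decomposition, so no decomposition can have width below 3. Therefore the treewidth is 3.

Treewidth 3.
One such decomposition:
Bags: B1 = {0, 1, 2, 3}
Tree: (single bag)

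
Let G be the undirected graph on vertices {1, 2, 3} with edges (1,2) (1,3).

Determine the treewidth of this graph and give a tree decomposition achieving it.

Every bag has size at most 2, so the width is 2 − 1 = 1 and tw(G) ≤ 1. Any graph with an edge has treewidth ≥ 1, and G has the edge 1–3. The upper and lower bounds meet at 1, so that is the treewidth.

Treewidth 1.
Bags: B1 = {1, 3}  B2 = {1, 2}
Tree: B1–B2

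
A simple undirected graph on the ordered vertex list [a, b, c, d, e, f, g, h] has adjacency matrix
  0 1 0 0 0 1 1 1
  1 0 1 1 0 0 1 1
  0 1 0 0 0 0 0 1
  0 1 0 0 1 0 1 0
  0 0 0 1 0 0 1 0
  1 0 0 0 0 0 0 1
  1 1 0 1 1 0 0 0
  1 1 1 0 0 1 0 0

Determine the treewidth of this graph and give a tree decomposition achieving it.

Treewidth 2.
One such decomposition:
Bags: B1 = {a, b, h}  B2 = {a, b, g}  B3 = {b, d, g}  B4 = {b, c, h}  B5 = {a, f, h}  B6 = {d, e, g}
Tree: B1–B2, B2–B3, B1–B4, B1–B5, B3–B6

Every bag has size at most 3, so the width is 3 − 1 = 2 and tw(G) ≤ 2. Conversely, {d, e, g} is a clique of size 3, and the vertices of any clique must share a bag in every tree decomposition; so some bag has ≥ 3 vertices and tw(G) ≥ 2. Therefore the treewidth is 2.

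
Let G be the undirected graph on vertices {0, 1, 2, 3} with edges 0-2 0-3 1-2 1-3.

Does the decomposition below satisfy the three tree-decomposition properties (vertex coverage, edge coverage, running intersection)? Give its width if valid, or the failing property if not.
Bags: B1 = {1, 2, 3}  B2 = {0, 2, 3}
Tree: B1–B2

Yes; width 2.

Vertex coverage: the bags together contain {0, 1, 2, 3}, the full vertex set. Edge coverage: each edge of G has both endpoints in at least one bag. Running intersection: for every vertex, the bags containing it form a connected subtree. All three properties hold, so this is a valid tree decomposition of width max|bag| − 1 = 2, and hence tw(G) ≤ 2.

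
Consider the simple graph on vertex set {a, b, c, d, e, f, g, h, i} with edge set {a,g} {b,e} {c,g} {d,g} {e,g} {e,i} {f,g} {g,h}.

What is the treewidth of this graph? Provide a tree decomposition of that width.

The largest bag has 2 vertices, giving width 1; this decomposition certifies tw(G) ≤ 1. G has an edge, so its treewidth is at least 1. Hence tw(G) = 1 exactly.

Treewidth 1.
Bags: B1 = {d, g}  B2 = {e, g}  B3 = {e, i}  B4 = {b, e}  B5 = {c, g}  B6 = {g, h}  B7 = {a, g}  B8 = {f, g}
Tree: B1–B2, B2–B3, B3–B4, B2–B5, B5–B6, B2–B7, B5–B8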